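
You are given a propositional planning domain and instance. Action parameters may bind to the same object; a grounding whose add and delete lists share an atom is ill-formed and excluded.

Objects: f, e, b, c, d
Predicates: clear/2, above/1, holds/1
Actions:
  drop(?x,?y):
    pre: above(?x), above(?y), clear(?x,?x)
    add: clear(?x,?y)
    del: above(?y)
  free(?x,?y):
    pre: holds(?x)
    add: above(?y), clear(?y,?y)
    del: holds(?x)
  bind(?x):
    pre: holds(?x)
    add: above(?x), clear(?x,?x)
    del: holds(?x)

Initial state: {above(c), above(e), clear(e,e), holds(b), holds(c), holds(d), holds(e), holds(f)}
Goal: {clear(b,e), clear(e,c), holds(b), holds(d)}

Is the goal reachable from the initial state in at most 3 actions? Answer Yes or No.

Yes

1. drop(e,c)  →  {above(e), clear(e,c), clear(e,e), holds(b), holds(c), holds(d), holds(e), holds(f)}
2. free(f,b)  →  {above(b), above(e), clear(b,b), clear(e,c), clear(e,e), holds(b), holds(c), holds(d), holds(e)}
3. drop(b,e)  →  {above(b), clear(b,b), clear(b,e), clear(e,c), clear(e,e), holds(b), holds(c), holds(d), holds(e)}
optimal plan length = 3; 3 ≤ 3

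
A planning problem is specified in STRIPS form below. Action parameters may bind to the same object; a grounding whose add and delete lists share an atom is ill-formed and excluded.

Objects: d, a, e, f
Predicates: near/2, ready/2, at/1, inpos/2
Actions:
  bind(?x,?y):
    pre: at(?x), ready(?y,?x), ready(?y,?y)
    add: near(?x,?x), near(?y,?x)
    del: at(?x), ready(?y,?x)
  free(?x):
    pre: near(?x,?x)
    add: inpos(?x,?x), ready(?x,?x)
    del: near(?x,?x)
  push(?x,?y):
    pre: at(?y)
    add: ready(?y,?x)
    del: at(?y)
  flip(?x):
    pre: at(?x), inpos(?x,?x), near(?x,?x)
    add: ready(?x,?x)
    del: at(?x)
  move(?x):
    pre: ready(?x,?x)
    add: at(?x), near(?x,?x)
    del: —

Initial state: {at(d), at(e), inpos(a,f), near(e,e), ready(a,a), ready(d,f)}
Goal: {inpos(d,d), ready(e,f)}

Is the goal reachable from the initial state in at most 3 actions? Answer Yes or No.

No

1. push(d,d)  →  {at(e), inpos(a,f), near(e,e), ready(a,a), ready(d,d), ready(d,f)}
2. push(f,e)  →  {inpos(a,f), near(e,e), ready(a,a), ready(d,d), ready(d,f), ready(e,f)}
3. move(d)  →  {at(d), inpos(a,f), near(d,d), near(e,e), ready(a,a), ready(d,d), ready(d,f), ready(e,f)}
4. free(d)  →  {at(d), inpos(a,f), inpos(d,d), near(e,e), ready(a,a), ready(d,d), ready(d,f), ready(e,f)}
optimal plan length = 4; 4 > 3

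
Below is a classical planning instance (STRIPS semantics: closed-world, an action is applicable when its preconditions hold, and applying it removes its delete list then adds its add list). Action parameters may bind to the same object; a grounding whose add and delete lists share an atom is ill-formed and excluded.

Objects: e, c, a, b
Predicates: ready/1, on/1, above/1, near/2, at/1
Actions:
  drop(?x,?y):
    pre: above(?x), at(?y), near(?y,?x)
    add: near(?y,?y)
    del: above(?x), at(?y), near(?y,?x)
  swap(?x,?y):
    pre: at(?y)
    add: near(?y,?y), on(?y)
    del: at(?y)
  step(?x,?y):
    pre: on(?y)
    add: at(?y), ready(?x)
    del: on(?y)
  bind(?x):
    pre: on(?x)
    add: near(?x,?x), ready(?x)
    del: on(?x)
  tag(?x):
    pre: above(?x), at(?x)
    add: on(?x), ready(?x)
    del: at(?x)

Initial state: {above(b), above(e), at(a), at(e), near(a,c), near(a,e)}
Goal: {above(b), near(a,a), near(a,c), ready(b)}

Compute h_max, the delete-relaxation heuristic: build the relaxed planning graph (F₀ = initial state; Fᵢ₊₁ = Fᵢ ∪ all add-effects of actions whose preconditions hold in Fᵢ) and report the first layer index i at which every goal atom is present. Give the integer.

F0 = init (6 atoms)
F1 = F0 ∪ {near(a,a), near(e,e), on(a), on(e), ready(e)}  (11 atoms)
F2 = F1 ∪ {ready(a), ready(b), ready(c)}  (14 atoms)
goal ⊆ F2  ⇒  h_max = 2

2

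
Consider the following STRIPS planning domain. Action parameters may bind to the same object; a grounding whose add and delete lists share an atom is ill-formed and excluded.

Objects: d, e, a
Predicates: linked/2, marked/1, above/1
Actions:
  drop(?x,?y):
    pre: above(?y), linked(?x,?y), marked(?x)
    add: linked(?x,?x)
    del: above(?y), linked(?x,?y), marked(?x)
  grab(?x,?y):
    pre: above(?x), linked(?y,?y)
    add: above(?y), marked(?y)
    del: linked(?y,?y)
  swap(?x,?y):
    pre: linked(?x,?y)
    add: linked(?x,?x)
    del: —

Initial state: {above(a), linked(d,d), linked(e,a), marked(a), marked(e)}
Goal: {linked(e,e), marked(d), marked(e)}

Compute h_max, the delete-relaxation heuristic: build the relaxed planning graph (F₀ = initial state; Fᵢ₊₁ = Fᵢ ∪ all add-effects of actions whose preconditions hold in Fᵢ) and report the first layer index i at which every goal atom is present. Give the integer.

1

F0 = init (5 atoms)
F1 = F0 ∪ {above(d), linked(e,e), marked(d)}  (8 atoms)
goal ⊆ F1  ⇒  h_max = 1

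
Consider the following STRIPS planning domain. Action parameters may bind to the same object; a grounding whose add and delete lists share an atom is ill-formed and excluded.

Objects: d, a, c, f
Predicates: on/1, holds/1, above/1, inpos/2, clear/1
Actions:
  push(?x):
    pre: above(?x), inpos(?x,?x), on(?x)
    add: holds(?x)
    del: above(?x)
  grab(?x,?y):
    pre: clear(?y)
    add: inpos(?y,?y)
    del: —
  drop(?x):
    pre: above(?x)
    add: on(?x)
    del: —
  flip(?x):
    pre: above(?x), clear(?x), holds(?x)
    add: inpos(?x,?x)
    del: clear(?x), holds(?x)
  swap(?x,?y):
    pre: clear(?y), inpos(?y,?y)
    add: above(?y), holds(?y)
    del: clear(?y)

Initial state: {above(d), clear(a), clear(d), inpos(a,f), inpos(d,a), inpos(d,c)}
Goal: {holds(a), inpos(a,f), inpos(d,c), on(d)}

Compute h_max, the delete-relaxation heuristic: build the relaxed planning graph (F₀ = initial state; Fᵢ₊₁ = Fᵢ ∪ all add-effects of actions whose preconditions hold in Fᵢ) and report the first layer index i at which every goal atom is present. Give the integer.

F0 = init (6 atoms)
F1 = F0 ∪ {inpos(a,a), inpos(d,d), on(d)}  (9 atoms)
F2 = F1 ∪ {above(a), holds(a), holds(d)}  (12 atoms)
goal ⊆ F2  ⇒  h_max = 2

2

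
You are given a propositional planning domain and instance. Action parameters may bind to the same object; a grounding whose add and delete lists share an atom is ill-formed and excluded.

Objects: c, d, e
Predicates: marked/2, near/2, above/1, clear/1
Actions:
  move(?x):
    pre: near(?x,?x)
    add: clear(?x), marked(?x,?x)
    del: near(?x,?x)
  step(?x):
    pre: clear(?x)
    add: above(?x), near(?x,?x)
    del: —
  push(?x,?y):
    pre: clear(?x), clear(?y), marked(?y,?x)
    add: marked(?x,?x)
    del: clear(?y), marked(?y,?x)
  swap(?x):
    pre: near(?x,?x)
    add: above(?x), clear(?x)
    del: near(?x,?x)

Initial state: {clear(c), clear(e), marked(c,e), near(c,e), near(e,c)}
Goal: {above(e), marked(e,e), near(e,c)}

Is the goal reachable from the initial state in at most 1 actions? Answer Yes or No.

1. step(e)  →  {above(e), clear(c), clear(e), marked(c,e), near(c,e), near(e,c), near(e,e)}
2. move(e)  →  {above(e), clear(c), clear(e), marked(c,e), marked(e,e), near(c,e), near(e,c)}
optimal plan length = 2; 2 > 1

No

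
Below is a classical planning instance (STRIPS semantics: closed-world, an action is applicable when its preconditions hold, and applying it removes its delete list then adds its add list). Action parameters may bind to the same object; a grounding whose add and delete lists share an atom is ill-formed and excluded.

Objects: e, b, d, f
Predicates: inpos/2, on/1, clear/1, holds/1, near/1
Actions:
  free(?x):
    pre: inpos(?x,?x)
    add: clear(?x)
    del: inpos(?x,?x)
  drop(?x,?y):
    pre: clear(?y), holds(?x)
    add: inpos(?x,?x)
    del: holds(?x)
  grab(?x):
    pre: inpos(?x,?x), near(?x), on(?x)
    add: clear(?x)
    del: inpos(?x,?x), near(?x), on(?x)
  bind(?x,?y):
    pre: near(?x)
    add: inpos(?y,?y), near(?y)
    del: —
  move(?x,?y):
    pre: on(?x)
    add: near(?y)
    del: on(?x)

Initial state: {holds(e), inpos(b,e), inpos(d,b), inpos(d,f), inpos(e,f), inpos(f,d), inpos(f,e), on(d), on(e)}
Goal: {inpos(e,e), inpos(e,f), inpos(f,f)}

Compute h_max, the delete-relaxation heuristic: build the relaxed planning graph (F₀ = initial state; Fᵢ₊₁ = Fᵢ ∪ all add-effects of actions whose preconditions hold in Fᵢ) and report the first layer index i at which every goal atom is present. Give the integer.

2

F0 = init (9 atoms)
F1 = F0 ∪ {near(b), near(d), near(e), near(f)}  (13 atoms)
F2 = F1 ∪ {inpos(b,b), inpos(d,d), inpos(e,e), inpos(f,f)}  (17 atoms)
goal ⊆ F2  ⇒  h_max = 2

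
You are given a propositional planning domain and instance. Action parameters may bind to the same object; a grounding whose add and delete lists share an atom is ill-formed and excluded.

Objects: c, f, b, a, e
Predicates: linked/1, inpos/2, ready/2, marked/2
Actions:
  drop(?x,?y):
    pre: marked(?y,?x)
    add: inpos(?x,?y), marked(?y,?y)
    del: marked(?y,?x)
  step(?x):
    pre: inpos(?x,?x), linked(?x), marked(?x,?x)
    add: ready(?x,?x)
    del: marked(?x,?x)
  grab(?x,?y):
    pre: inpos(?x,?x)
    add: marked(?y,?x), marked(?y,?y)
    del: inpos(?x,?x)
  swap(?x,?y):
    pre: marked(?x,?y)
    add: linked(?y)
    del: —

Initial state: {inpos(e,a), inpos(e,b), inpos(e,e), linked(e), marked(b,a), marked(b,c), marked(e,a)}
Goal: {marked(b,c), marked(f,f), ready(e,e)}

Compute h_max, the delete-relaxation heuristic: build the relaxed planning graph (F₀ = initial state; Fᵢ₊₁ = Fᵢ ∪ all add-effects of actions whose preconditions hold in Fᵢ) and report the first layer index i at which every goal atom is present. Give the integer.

2

F0 = init (7 atoms)
F1 = F0 ∪ {inpos(a,b), inpos(a,e), inpos(c,b), linked(a), linked(c), marked(a,a), marked(a,e), marked(b,b), marked(b,e), marked(c,c), marked(c,e), marked(e,e), marked(f,e), marked(f,f)}  (21 atoms)
F2 = F1 ∪ {inpos(e,c), inpos(e,f), linked(b), linked(f), ready(e,e)}  (26 atoms)
goal ⊆ F2  ⇒  h_max = 2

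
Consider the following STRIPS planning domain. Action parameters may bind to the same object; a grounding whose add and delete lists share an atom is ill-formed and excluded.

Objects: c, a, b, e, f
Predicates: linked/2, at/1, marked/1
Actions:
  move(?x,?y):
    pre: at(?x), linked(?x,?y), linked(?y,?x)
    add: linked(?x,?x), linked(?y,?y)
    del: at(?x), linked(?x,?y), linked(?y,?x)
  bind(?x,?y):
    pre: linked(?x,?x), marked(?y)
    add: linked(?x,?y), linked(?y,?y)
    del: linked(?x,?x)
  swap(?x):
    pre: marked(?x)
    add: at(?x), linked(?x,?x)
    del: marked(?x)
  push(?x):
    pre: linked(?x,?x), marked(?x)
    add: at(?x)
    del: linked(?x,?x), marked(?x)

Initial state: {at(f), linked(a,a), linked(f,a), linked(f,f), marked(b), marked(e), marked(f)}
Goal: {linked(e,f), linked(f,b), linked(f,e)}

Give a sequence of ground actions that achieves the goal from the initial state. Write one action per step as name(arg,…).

bind(f,e); bind(e,f); bind(f,b)

1. bind(f,e)  →  {at(f), linked(a,a), linked(e,e), linked(f,a), linked(f,e), marked(b), marked(e), marked(f)}
2. bind(e,f)  →  {at(f), linked(a,a), linked(e,f), linked(f,a), linked(f,e), linked(f,f), marked(b), marked(e), marked(f)}
3. bind(f,b)  →  {at(f), linked(a,a), linked(b,b), linked(e,f), linked(f,a), linked(f,b), linked(f,e), marked(b), marked(e), marked(f)}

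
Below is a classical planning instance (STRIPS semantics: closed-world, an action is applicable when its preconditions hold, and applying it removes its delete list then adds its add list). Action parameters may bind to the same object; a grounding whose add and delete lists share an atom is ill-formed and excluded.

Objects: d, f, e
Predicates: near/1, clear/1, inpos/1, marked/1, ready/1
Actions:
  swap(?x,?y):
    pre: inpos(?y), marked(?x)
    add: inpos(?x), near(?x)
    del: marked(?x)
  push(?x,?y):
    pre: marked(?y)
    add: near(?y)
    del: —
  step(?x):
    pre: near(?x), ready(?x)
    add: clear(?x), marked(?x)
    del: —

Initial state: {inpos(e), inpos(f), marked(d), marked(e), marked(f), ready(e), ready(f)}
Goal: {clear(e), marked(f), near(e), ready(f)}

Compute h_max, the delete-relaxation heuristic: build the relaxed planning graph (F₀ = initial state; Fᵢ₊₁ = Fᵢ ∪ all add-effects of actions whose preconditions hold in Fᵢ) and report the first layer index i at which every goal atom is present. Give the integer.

F0 = init (7 atoms)
F1 = F0 ∪ {inpos(d), near(d), near(e), near(f)}  (11 atoms)
F2 = F1 ∪ {clear(e), clear(f)}  (13 atoms)
goal ⊆ F2  ⇒  h_max = 2

2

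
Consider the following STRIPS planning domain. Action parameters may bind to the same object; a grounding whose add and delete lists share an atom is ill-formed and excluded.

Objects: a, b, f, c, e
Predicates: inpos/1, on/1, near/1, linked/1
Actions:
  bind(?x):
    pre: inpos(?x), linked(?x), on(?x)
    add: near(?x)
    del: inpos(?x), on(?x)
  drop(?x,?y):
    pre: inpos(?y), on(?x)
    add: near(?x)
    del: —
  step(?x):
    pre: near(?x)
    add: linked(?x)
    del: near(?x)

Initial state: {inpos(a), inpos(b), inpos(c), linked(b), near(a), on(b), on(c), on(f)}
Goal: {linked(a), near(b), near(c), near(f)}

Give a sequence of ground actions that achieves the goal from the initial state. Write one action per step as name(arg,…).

1. bind(b)  →  {inpos(a), inpos(c), linked(b), near(a), near(b), on(c), on(f)}
2. drop(f,a)  →  {inpos(a), inpos(c), linked(b), near(a), near(b), near(f), on(c), on(f)}
3. drop(c,a)  →  {inpos(a), inpos(c), linked(b), near(a), near(b), near(c), near(f), on(c), on(f)}
4. step(a)  →  {inpos(a), inpos(c), linked(a), linked(b), near(b), near(c), near(f), on(c), on(f)}

bind(b); drop(f,a); drop(c,a); step(a)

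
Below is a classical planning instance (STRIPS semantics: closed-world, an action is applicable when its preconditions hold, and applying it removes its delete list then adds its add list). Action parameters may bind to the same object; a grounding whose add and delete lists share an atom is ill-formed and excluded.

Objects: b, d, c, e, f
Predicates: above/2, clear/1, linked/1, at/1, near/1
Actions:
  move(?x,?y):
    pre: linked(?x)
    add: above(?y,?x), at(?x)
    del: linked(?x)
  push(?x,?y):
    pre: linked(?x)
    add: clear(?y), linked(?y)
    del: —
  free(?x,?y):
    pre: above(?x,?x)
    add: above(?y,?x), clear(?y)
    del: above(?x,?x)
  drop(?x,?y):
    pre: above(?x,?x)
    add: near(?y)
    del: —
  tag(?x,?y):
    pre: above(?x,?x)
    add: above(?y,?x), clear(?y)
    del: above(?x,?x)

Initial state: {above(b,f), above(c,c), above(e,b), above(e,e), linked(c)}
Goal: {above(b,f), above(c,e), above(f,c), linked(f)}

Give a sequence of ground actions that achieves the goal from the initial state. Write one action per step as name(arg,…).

push(c,f); move(c,f); free(e,c)

1. push(c,f)  →  {above(b,f), above(c,c), above(e,b), above(e,e), clear(f), linked(c), linked(f)}
2. move(c,f)  →  {above(b,f), above(c,c), above(e,b), above(e,e), above(f,c), at(c), clear(f), linked(f)}
3. free(e,c)  →  {above(b,f), above(c,c), above(c,e), above(e,b), above(f,c), at(c), clear(c), clear(f), linked(f)}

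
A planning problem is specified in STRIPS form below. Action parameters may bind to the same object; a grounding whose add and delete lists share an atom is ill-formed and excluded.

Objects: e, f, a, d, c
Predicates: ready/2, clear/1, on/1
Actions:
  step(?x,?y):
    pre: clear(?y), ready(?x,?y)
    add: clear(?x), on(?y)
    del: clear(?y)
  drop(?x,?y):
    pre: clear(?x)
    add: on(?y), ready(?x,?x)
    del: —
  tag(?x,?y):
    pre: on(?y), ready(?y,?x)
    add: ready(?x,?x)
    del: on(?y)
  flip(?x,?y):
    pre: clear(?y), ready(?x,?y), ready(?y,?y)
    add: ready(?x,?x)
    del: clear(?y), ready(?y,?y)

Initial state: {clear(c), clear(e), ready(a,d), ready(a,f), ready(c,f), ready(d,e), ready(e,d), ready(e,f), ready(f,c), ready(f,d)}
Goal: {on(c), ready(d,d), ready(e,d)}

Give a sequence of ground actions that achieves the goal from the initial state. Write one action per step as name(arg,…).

step(d,e); drop(d,c)

1. step(d,e)  →  {clear(c), clear(d), on(e), ready(a,d), ready(a,f), ready(c,f), ready(d,e), ready(e,d), ready(e,f), ready(f,c), ready(f,d)}
2. drop(d,c)  →  {clear(c), clear(d), on(c), on(e), ready(a,d), ready(a,f), ready(c,f), ready(d,d), ready(d,e), ready(e,d), ready(e,f), ready(f,c), ready(f,d)}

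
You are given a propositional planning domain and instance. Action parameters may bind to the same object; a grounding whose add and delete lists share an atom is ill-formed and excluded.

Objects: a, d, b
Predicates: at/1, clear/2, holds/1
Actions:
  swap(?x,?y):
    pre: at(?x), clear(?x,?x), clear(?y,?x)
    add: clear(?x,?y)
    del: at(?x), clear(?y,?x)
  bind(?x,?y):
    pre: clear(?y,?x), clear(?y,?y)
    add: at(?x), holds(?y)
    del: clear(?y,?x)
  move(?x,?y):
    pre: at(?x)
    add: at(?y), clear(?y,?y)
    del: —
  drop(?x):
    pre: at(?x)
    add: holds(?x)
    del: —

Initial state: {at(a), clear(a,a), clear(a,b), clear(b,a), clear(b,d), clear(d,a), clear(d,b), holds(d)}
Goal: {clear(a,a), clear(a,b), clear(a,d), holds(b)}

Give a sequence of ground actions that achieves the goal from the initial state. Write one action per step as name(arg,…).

1. move(a,b)  →  {at(a), at(b), clear(a,a), clear(a,b), clear(b,a), clear(b,b), clear(b,d), clear(d,a), clear(d,b), holds(d)}
2. swap(a,d)  →  {at(b), clear(a,a), clear(a,b), clear(a,d), clear(b,a), clear(b,b), clear(b,d), clear(d,b), holds(d)}
3. bind(a,b)  →  {at(a), at(b), clear(a,a), clear(a,b), clear(a,d), clear(b,b), clear(b,d), clear(d,b), holds(b), holds(d)}

move(a,b); swap(a,d); bind(a,b)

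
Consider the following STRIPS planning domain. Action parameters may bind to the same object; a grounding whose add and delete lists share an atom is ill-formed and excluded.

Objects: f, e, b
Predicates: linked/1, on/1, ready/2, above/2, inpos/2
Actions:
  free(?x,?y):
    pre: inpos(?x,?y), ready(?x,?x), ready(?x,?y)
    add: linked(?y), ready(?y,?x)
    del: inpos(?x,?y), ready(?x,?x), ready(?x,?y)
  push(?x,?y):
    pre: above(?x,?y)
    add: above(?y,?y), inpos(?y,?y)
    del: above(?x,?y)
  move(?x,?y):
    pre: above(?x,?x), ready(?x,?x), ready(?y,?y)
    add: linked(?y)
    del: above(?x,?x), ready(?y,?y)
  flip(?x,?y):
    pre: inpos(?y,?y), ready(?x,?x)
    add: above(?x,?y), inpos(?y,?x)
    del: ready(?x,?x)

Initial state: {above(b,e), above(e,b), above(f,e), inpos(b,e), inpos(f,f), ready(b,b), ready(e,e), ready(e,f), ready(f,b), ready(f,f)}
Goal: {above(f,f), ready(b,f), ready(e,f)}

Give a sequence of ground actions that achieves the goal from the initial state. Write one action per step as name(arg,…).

flip(b,f); free(f,b); push(b,f)

1. flip(b,f)  →  {above(b,e), above(b,f), above(e,b), above(f,e), inpos(b,e), inpos(f,b), inpos(f,f), ready(e,e), ready(e,f), ready(f,b), ready(f,f)}
2. free(f,b)  →  {above(b,e), above(b,f), above(e,b), above(f,e), inpos(b,e), inpos(f,f), linked(b), ready(b,f), ready(e,e), ready(e,f)}
3. push(b,f)  →  {above(b,e), above(e,b), above(f,e), above(f,f), inpos(b,e), inpos(f,f), linked(b), ready(b,f), ready(e,e), ready(e,f)}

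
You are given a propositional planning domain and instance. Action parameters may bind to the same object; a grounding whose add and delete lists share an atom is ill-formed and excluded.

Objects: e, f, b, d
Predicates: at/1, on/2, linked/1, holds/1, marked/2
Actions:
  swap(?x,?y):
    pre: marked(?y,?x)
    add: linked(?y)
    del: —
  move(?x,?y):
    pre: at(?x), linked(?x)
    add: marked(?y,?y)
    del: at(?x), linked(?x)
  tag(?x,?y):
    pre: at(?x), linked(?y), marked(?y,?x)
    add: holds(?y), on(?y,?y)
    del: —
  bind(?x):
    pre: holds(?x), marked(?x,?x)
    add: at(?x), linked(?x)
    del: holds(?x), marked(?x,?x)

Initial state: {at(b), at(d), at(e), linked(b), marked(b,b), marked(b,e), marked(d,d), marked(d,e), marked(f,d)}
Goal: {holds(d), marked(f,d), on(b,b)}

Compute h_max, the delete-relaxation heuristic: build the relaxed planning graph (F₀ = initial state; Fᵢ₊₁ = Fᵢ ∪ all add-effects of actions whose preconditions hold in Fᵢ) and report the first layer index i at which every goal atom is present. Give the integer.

2

F0 = init (9 atoms)
F1 = F0 ∪ {holds(b), linked(d), linked(f), marked(e,e), marked(f,f), on(b,b)}  (15 atoms)
F2 = F1 ∪ {holds(d), holds(f), linked(e), on(d,d), on(f,f)}  (20 atoms)
goal ⊆ F2  ⇒  h_max = 2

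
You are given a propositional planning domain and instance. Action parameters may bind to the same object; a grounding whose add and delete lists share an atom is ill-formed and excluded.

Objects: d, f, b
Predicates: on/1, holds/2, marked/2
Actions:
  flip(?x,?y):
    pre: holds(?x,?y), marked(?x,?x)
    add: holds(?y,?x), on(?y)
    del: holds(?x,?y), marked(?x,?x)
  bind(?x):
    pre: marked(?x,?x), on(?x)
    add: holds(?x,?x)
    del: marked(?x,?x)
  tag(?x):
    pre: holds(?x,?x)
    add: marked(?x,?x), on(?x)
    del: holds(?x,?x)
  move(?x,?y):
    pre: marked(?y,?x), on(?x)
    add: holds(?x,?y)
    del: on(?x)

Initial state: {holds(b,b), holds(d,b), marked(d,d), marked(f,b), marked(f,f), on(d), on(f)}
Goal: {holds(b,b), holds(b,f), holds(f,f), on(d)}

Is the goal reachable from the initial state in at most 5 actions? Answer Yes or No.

Yes

1. flip(d,b)  →  {holds(b,b), holds(b,d), marked(f,b), marked(f,f), on(b), on(d), on(f)}
2. bind(f)  →  {holds(b,b), holds(b,d), holds(f,f), marked(f,b), on(b), on(d), on(f)}
3. move(b,f)  →  {holds(b,b), holds(b,d), holds(b,f), holds(f,f), marked(f,b), on(d), on(f)}
optimal plan length = 3; 3 ≤ 5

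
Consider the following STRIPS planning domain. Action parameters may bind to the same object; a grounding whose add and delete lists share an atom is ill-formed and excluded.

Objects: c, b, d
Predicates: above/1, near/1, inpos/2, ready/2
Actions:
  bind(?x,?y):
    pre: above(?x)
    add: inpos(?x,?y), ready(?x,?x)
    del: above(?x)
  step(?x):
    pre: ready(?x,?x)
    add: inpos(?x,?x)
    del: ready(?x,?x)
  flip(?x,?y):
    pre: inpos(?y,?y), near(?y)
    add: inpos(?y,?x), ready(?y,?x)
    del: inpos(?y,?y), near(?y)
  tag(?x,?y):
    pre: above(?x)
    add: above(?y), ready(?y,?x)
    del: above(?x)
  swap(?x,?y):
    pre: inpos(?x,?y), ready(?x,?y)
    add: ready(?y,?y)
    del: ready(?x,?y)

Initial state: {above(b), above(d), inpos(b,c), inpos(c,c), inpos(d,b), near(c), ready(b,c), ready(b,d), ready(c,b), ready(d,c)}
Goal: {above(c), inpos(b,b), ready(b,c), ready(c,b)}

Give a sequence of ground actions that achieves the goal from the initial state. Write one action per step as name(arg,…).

bind(b,b); tag(d,c)

1. bind(b,b)  →  {above(d), inpos(b,b), inpos(b,c), inpos(c,c), inpos(d,b), near(c), ready(b,b), ready(b,c), ready(b,d), ready(c,b), ready(d,c)}
2. tag(d,c)  →  {above(c), inpos(b,b), inpos(b,c), inpos(c,c), inpos(d,b), near(c), ready(b,b), ready(b,c), ready(b,d), ready(c,b), ready(c,d), ready(d,c)}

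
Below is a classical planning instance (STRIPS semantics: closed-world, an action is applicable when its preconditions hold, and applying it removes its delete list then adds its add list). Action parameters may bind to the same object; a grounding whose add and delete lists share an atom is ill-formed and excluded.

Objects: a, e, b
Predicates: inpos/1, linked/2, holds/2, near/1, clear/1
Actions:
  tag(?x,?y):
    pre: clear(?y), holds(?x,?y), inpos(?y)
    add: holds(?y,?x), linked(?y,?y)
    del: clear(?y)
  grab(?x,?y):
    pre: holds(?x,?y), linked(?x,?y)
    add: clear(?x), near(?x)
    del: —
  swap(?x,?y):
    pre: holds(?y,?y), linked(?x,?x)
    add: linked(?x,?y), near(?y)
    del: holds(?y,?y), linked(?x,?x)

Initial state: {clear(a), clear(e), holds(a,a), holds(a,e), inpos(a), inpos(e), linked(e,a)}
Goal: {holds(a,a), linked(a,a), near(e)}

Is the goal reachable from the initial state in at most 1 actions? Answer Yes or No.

1. tag(a,a)  →  {clear(e), holds(a,a), holds(a,e), inpos(a), inpos(e), linked(a,a), linked(e,a)}
2. tag(a,e)  →  {holds(a,a), holds(a,e), holds(e,a), inpos(a), inpos(e), linked(a,a), linked(e,a), linked(e,e)}
3. grab(e,a)  →  {clear(e), holds(a,a), holds(a,e), holds(e,a), inpos(a), inpos(e), linked(a,a), linked(e,a), linked(e,e), near(e)}
optimal plan length = 3; 3 > 1

No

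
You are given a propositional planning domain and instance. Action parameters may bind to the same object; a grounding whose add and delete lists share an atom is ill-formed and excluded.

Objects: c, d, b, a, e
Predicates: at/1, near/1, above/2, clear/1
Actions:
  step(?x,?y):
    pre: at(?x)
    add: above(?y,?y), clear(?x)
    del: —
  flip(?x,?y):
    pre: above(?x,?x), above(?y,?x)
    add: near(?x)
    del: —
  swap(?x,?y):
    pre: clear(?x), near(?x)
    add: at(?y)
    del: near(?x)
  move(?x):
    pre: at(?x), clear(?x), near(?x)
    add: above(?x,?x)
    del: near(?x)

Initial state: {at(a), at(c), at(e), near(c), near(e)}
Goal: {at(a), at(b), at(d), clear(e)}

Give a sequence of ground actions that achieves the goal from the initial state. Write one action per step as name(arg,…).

1. step(c,c)  →  {above(c,c), at(a), at(c), at(e), clear(c), near(c), near(e)}
2. step(e,c)  →  {above(c,c), at(a), at(c), at(e), clear(c), clear(e), near(c), near(e)}
3. swap(c,d)  →  {above(c,c), at(a), at(c), at(d), at(e), clear(c), clear(e), near(e)}
4. swap(e,b)  →  {above(c,c), at(a), at(b), at(c), at(d), at(e), clear(c), clear(e)}

step(c,c); step(e,c); swap(c,d); swap(e,b)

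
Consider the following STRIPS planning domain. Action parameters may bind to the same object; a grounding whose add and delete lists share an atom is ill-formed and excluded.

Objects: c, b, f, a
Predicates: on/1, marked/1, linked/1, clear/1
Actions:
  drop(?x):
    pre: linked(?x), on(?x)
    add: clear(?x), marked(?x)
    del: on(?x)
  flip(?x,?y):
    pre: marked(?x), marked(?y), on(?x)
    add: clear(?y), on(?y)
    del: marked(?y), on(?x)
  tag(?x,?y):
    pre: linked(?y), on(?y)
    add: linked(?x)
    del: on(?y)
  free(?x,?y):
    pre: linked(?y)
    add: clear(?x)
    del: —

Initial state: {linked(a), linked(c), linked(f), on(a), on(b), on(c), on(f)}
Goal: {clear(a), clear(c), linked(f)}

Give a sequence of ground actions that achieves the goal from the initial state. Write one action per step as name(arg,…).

drop(c); drop(a)

1. drop(c)  →  {clear(c), linked(a), linked(c), linked(f), marked(c), on(a), on(b), on(f)}
2. drop(a)  →  {clear(a), clear(c), linked(a), linked(c), linked(f), marked(a), marked(c), on(b), on(f)}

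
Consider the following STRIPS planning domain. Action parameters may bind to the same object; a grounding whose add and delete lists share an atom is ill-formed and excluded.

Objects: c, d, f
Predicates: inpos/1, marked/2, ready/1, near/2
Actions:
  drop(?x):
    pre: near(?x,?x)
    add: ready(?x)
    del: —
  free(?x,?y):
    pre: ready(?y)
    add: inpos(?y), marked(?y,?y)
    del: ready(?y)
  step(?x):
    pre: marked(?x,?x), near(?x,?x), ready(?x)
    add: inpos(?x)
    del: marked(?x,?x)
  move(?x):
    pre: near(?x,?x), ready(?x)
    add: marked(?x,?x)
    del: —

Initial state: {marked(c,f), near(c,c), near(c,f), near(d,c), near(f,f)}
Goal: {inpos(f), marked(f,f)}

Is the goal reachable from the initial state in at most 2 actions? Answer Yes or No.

Yes

1. drop(f)  →  {marked(c,f), near(c,c), near(c,f), near(d,c), near(f,f), ready(f)}
2. free(c,f)  →  {inpos(f), marked(c,f), marked(f,f), near(c,c), near(c,f), near(d,c), near(f,f)}
optimal plan length = 2; 2 ≤ 2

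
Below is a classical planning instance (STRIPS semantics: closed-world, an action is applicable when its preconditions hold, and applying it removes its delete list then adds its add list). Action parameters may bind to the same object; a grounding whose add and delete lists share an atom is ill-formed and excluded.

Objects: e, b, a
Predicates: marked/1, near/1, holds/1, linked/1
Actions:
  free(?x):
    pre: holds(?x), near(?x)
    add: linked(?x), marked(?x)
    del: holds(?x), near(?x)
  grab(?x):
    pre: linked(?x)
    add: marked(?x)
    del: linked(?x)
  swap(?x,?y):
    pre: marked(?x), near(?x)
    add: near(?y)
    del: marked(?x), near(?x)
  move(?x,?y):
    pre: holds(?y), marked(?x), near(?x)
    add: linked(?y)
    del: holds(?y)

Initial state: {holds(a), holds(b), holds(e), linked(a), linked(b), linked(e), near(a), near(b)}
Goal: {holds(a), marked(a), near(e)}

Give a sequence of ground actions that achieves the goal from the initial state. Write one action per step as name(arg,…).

grab(b); grab(a); swap(b,e)

1. grab(b)  →  {holds(a), holds(b), holds(e), linked(a), linked(e), marked(b), near(a), near(b)}
2. grab(a)  →  {holds(a), holds(b), holds(e), linked(e), marked(a), marked(b), near(a), near(b)}
3. swap(b,e)  →  {holds(a), holds(b), holds(e), linked(e), marked(a), near(a), near(e)}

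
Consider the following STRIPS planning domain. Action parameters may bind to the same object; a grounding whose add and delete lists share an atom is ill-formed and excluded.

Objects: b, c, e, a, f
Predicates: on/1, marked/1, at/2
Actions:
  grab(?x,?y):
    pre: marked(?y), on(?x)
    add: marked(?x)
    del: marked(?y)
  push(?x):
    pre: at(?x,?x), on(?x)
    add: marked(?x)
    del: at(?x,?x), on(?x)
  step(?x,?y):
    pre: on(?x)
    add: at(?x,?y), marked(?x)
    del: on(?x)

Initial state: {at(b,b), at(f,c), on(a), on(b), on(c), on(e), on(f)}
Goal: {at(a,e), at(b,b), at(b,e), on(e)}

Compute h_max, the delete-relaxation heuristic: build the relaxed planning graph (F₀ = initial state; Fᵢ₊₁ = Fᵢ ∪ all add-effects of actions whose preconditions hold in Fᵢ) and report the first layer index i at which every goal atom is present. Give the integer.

F0 = init (7 atoms)
F1 = F0 ∪ {at(a,a), at(a,b), at(a,c), at(a,e), at(a,f), at(b,a), at(b,c), at(b,e), at(b,f), at(c,a), at(c,b), at(c,c), at(c,e), at(c,f), at(e,a), at(e,b), at(e,c), at(e,e), at(e,f), at(f,a), at(f,b), at(f,e), at(f,f), marked(a), marked(b), marked(c), marked(e), marked(f)}  (35 atoms)
goal ⊆ F1  ⇒  h_max = 1

1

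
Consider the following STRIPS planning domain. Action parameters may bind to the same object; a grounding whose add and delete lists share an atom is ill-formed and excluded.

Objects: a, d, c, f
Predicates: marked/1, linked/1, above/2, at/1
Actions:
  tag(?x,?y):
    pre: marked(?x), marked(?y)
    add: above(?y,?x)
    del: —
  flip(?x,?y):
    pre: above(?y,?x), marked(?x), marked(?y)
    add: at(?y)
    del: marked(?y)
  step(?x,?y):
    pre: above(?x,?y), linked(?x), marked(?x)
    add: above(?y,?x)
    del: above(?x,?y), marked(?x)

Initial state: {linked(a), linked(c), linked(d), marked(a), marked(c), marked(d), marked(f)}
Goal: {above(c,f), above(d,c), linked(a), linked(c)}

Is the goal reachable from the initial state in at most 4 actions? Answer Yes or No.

Yes

1. tag(c,d)  →  {above(d,c), linked(a), linked(c), linked(d), marked(a), marked(c), marked(d), marked(f)}
2. tag(f,c)  →  {above(c,f), above(d,c), linked(a), linked(c), linked(d), marked(a), marked(c), marked(d), marked(f)}
optimal plan length = 2; 2 ≤ 4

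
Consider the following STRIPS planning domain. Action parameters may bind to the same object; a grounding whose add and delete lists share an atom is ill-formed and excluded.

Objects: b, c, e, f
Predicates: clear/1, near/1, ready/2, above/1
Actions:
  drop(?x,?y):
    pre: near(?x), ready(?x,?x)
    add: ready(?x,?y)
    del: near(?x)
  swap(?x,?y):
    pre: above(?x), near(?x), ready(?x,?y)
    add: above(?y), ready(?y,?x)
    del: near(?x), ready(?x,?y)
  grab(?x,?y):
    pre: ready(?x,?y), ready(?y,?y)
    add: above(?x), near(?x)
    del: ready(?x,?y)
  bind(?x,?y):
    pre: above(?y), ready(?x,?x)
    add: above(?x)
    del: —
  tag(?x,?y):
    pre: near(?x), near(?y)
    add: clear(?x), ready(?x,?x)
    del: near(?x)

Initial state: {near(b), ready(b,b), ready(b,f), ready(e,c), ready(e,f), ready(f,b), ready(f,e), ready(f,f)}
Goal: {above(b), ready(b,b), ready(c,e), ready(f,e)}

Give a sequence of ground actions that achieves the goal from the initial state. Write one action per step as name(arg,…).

1. grab(b,f)  →  {above(b), near(b), ready(b,b), ready(e,c), ready(e,f), ready(f,b), ready(f,e), ready(f,f)}
2. grab(e,f)  →  {above(b), above(e), near(b), near(e), ready(b,b), ready(e,c), ready(f,b), ready(f,e), ready(f,f)}
3. swap(e,c)  →  {above(b), above(c), above(e), near(b), ready(b,b), ready(c,e), ready(f,b), ready(f,e), ready(f,f)}

grab(b,f); grab(e,f); swap(e,c)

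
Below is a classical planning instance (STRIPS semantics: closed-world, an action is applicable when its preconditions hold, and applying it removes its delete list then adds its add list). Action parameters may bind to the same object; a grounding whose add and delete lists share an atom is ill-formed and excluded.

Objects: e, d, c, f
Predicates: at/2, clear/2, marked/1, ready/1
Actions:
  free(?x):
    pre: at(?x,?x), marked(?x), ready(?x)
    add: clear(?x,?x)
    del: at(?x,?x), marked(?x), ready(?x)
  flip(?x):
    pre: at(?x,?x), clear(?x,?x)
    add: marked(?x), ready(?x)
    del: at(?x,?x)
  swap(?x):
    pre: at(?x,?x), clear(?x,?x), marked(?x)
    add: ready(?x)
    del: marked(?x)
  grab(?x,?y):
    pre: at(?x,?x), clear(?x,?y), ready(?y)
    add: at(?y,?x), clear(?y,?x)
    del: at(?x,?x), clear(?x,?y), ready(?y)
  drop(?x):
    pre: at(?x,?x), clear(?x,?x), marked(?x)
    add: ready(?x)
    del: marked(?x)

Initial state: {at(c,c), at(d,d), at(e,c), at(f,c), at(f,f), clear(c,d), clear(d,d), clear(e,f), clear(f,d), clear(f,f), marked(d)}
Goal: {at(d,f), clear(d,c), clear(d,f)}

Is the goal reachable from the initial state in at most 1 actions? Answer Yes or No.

1. swap(d)  →  {at(c,c), at(d,d), at(e,c), at(f,c), at(f,f), clear(c,d), clear(d,d), clear(e,f), clear(f,d), clear(f,f), ready(d)}
2. grab(c,d)  →  {at(d,c), at(d,d), at(e,c), at(f,c), at(f,f), clear(d,c), clear(d,d), clear(e,f), clear(f,d), clear(f,f)}
3. flip(d)  →  {at(d,c), at(e,c), at(f,c), at(f,f), clear(d,c), clear(d,d), clear(e,f), clear(f,d), clear(f,f), marked(d), ready(d)}
4. grab(f,d)  →  {at(d,c), at(d,f), at(e,c), at(f,c), clear(d,c), clear(d,d), clear(d,f), clear(e,f), clear(f,f), marked(d)}
optimal plan length = 4; 4 > 1

No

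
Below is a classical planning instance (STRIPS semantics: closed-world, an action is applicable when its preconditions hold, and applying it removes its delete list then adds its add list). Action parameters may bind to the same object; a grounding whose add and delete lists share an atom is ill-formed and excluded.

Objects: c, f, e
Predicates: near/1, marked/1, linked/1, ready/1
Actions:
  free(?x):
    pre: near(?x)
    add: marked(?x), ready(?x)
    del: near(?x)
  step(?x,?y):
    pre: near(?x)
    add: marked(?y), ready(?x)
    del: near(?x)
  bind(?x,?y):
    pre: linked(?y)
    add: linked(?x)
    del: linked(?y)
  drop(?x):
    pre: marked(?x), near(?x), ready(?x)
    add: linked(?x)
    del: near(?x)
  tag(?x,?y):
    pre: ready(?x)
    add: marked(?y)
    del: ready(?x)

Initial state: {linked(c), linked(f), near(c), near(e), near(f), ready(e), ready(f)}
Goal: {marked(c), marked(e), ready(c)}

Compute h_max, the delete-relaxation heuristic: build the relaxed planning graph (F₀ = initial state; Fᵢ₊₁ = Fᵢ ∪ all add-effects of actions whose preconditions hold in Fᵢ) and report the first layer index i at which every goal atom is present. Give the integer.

F0 = init (7 atoms)
F1 = F0 ∪ {linked(e), marked(c), marked(e), marked(f), ready(c)}  (12 atoms)
goal ⊆ F1  ⇒  h_max = 1

1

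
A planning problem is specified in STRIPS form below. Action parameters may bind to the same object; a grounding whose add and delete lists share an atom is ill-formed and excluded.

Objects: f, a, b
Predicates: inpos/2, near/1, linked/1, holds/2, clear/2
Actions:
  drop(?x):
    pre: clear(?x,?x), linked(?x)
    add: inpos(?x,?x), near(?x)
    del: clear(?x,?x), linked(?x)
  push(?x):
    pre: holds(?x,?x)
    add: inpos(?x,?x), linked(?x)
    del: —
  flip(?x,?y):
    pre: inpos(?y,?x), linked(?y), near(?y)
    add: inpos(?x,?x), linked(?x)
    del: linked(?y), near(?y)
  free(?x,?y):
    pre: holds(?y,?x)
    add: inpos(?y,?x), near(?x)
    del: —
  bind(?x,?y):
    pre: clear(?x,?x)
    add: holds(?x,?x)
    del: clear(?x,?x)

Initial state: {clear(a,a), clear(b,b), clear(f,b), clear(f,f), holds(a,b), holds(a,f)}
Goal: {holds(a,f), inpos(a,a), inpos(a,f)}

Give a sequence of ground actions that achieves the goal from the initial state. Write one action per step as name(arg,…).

free(f,a); bind(a,f); push(a)

1. free(f,a)  →  {clear(a,a), clear(b,b), clear(f,b), clear(f,f), holds(a,b), holds(a,f), inpos(a,f), near(f)}
2. bind(a,f)  →  {clear(b,b), clear(f,b), clear(f,f), holds(a,a), holds(a,b), holds(a,f), inpos(a,f), near(f)}
3. push(a)  →  {clear(b,b), clear(f,b), clear(f,f), holds(a,a), holds(a,b), holds(a,f), inpos(a,a), inpos(a,f), linked(a), near(f)}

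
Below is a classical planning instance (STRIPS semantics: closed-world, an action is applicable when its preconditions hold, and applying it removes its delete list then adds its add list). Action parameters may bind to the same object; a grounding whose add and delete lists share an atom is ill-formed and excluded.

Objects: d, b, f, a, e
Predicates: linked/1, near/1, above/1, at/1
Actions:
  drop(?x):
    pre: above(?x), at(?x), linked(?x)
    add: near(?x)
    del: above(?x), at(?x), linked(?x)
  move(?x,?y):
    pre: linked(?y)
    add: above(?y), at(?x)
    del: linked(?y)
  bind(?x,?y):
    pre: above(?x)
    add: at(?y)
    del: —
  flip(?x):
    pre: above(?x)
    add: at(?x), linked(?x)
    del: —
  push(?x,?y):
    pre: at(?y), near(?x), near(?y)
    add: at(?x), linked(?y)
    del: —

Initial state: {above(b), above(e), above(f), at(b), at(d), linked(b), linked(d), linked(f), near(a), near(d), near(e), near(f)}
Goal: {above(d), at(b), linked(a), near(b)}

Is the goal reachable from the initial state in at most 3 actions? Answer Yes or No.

Yes

1. drop(b)  →  {above(e), above(f), at(d), linked(d), linked(f), near(a), near(b), near(d), near(e), near(f)}
2. move(a,d)  →  {above(d), above(e), above(f), at(a), at(d), linked(f), near(a), near(b), near(d), near(e), near(f)}
3. push(b,a)  →  {above(d), above(e), above(f), at(a), at(b), at(d), linked(a), linked(f), near(a), near(b), near(d), near(e), near(f)}
optimal plan length = 3; 3 ≤ 3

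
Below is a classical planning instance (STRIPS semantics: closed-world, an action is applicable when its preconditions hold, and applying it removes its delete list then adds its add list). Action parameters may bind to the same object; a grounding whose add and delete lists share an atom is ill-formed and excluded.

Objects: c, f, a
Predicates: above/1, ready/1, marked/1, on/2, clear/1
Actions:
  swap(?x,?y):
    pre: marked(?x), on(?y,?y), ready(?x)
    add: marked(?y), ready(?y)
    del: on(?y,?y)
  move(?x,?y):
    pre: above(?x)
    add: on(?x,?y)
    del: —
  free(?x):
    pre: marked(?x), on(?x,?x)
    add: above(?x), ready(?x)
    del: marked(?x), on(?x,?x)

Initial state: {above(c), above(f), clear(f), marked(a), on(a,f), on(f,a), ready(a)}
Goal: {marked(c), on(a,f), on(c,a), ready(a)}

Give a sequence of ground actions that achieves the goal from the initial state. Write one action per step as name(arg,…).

1. move(c,c)  →  {above(c), above(f), clear(f), marked(a), on(a,f), on(c,c), on(f,a), ready(a)}
2. swap(a,c)  →  {above(c), above(f), clear(f), marked(a), marked(c), on(a,f), on(f,a), ready(a), ready(c)}
3. move(c,a)  →  {above(c), above(f), clear(f), marked(a), marked(c), on(a,f), on(c,a), on(f,a), ready(a), ready(c)}

move(c,c); swap(a,c); move(c,a)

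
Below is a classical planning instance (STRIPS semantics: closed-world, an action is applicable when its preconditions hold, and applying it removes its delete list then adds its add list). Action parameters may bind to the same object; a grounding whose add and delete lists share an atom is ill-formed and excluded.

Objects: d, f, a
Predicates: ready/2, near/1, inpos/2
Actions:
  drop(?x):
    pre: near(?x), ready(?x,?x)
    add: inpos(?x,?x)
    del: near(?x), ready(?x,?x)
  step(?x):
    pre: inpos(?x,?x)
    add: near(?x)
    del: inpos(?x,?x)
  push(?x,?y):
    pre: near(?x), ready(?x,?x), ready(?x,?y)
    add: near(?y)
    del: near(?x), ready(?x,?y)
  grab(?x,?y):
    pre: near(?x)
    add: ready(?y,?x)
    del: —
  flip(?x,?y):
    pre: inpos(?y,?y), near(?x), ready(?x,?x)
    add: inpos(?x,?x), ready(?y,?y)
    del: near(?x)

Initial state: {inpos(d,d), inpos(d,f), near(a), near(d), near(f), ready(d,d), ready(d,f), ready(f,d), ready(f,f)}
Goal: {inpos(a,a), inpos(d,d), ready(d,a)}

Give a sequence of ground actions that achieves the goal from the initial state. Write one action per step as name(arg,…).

grab(a,d); grab(a,a); drop(a)

1. grab(a,d)  →  {inpos(d,d), inpos(d,f), near(a), near(d), near(f), ready(d,a), ready(d,d), ready(d,f), ready(f,d), ready(f,f)}
2. grab(a,a)  →  {inpos(d,d), inpos(d,f), near(a), near(d), near(f), ready(a,a), ready(d,a), ready(d,d), ready(d,f), ready(f,d), ready(f,f)}
3. drop(a)  →  {inpos(a,a), inpos(d,d), inpos(d,f), near(d), near(f), ready(d,a), ready(d,d), ready(d,f), ready(f,d), ready(f,f)}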